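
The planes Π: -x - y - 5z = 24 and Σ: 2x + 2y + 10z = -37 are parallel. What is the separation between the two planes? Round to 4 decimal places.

Rescale Σ by 1/(-2): -x - y - 5z = 37/2. Then distance = |24 − (37/2)| / √27 ≈ 1.0585.

1.0585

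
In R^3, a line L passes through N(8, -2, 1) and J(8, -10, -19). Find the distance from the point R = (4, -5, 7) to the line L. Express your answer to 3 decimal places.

A direction vector for L is J − N = (0, -8, -20).
Taking (8, -2, 1) on L with direction v = (0, -8, -20): w = R − (8, -2, 1) = (-4, -3, 6), and w × v = (108, -80, 32).
Distance = |w × v| / |v| = √19088 / √464 ≈ 6.414.

6.414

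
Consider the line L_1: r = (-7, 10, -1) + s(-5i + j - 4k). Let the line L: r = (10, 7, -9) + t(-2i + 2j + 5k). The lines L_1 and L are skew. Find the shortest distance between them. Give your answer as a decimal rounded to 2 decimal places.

Common perpendicular direction n = (-5, 1, -4) × (-2, 2, 5) = (13, 33, -8).
With w = (10, 7, -9) − (-7, 10, -1) = (17, -3, -8), w · n = 186.
Distance = |w · n| / |n| = |186| / √1322 ≈ 5.12.

5.12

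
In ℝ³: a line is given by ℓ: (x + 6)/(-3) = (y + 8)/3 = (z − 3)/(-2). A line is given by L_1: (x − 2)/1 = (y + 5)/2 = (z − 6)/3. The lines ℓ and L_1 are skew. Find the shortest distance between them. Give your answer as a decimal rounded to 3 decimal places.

ℓ has direction (-3, 3, -2) through (-6, -8, 3).
L_1 has direction (1, 2, 3) through (2, -5, 6).
Common perpendicular direction n = (-3, 3, -2) × (1, 2, 3) = (13, 7, -9).
With w = (2, -5, 6) − (-6, -8, 3) = (8, 3, 3), w · n = 98.
Distance = |w · n| / |n| = |98| / √299 ≈ 5.667.

5.667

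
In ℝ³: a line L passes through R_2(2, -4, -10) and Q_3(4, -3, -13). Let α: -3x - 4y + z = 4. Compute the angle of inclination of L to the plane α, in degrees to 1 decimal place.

A direction vector for L is Q_3 − R_2 = (2, 1, -3).
sin θ = |n·v| / (|n||v|) = |-13| / (√26 · √14) = 0.68139.
θ ≈ 43.0°.

43.0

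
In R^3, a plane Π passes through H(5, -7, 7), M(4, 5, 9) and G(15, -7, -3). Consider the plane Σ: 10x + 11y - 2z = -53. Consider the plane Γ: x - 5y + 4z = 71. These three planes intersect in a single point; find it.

(4, -7, 8)

HM = (-1, 12, 2), HG = (10, 0, -10); a normal to Π is HM × HG = (-120, 10, -120).
Using H: Π has equation -120x + 10y - 120z = -1510.
Solving the 3×3 linear system -120x + 10y - 120z = -1510, 10x + 11y - 2z = -53, x - 5y + 4z = 71 (e.g. by elimination or Cramer's rule, determinant = 2820) gives (4, -7, 8).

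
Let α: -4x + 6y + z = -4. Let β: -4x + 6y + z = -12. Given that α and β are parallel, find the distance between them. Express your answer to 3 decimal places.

Same normal n = (-4, 6, 1) with |n| = √53; distance = |-4 − (-12)| / |n| = 8/√53 ≈ 1.099.

1.099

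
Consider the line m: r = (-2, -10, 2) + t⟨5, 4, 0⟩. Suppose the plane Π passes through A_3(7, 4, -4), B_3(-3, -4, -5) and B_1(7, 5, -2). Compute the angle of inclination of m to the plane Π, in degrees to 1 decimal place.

A_3B_3 = (-10, -8, -1), A_3B_1 = (0, 1, 2); a normal to Π is A_3B_3 × A_3B_1 = (-15, 20, -10).
Using A_3: Π has equation -15x + 20y - 10z = 15.
sin θ = |n·v| / (|n||v|) = |5| / (√725 · √41) = 0.02900.
θ ≈ 1.7°.

1.7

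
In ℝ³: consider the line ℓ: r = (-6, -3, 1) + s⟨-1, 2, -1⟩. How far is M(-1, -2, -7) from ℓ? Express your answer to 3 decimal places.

Taking (-6, -3, 1) on ℓ with direction v = (-1, 2, -1): w = M − (-6, -3, 1) = (5, 1, -8), and w × v = (15, 13, 11).
Distance = |w × v| / |v| = √515 / √6 ≈ 9.265.

9.265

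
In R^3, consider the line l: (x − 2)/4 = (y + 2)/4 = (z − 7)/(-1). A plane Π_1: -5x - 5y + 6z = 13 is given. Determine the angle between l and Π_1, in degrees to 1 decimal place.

l has direction (4, 4, -1) through (2, -2, 7).
sin θ = |n·v| / (|n||v|) = |-46| / (√86 · √33) = 0.86348.
θ ≈ 59.7°.

59.7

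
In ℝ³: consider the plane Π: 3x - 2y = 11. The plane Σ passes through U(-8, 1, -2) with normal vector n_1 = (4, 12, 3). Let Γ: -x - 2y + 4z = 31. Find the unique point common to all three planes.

Σ: n_1·r = n_1·U gives 4x + 12y + 3z = -26.
Solving the 3×3 linear system 3x - 2y = 11, 4x + 12y + 3z = -26, -x - 2y + 4z = 31 (e.g. by elimination or Cramer's rule, determinant = 200) gives (1, -4, 6).

(1, -4, 6)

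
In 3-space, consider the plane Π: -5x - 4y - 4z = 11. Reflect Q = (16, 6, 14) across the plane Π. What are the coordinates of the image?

(-14, -18, -10)

λ = (n·Q − d)/|n|² = (-160 − 11)/57 = -3.
Reflection = Q − 2λn = (16, 6, 14) − (-6)·(-5, -4, -4) = (-14, -18, -10).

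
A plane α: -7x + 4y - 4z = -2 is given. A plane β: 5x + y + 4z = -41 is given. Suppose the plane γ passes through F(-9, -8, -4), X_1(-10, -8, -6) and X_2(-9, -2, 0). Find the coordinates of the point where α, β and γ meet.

(-6, -11, 0)

FX_1 = (-1, 0, -2), FX_2 = (0, 6, 4); a normal to γ is FX_1 × FX_2 = (12, 4, -6).
Using F: γ has equation 12x + 4y - 6z = -116.
Solving the 3×3 linear system -7x + 4y - 4z = -2, 5x + y + 4z = -41, 12x + 4y - 6z = -116 (e.g. by elimination or Cramer's rule, determinant = 434) gives (-6, -11, 0).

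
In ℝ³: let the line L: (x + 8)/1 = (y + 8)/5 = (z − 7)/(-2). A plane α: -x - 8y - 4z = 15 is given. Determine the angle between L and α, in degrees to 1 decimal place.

42.0

L has direction (1, 5, -2) through (-8, -8, 7).
sin θ = |n·v| / (|n||v|) = |-33| / (√81 · √30) = 0.66944.
θ ≈ 42.0°.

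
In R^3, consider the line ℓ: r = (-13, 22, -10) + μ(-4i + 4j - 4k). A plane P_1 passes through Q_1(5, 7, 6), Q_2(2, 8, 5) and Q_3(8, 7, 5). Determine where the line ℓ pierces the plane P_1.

Q_1Q_2 = (-3, 1, -1), Q_1Q_3 = (3, 0, -1); a normal to P_1 is Q_1Q_2 × Q_1Q_3 = (-1, -6, -3).
Using Q_1: P_1 has equation -x - 6y - 3z = -65.
Substitute r = (-13, 22, -10) + t(-4, 4, -4) into the plane: -89 + (-8)t = -65, so t = -3.
Intersection: (-13, 22, -10) + (-3)·(-4, 4, -4) = (-1, 10, 2).

(-1, 10, 2)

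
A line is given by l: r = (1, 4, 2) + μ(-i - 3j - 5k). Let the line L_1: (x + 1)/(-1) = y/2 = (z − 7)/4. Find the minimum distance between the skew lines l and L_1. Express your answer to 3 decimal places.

L_1 has direction (-1, 2, 4) through (-1, 0, 7).
Common perpendicular direction n = (-1, -3, -5) × (-1, 2, 4) = (-2, 9, -5).
With w = (-1, 0, 7) − (1, 4, 2) = (-2, -4, 5), w · n = -57.
Distance = |w · n| / |n| = |-57| / √110 ≈ 5.435.

5.435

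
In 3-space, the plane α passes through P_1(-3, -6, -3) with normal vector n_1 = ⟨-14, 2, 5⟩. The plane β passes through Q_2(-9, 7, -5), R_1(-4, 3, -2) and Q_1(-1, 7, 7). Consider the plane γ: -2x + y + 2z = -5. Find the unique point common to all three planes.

(-3, -1, -5)

α: n_1·r = n_1·P_1 gives -14x + 2y + 5z = 15.
Q_2R_1 = (5, -4, 3), Q_2Q_1 = (8, 0, 12); a normal to β is Q_2R_1 × Q_2Q_1 = (-48, -36, 32).
Using Q_2: β has equation -48x - 36y + 32z = 20.
Solving the 3×3 linear system -14x + 2y + 5z = 15, -48x - 36y + 32z = 20, -2x + y + 2z = -5 (e.g. by elimination or Cramer's rule, determinant = 920) gives (-3, -1, -5).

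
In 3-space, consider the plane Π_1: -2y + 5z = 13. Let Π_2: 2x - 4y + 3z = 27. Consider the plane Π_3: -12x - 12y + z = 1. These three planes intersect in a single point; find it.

Solving the 3×3 linear system -2y + 5z = 13, 2x - 4y + 3z = 27, -12x - 12y + z = 1 (e.g. by elimination or Cramer's rule, determinant = -284) gives (4, -4, 1).

(4, -4, 1)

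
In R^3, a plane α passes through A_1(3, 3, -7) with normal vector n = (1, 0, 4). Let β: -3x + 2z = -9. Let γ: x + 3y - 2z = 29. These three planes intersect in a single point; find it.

α: n·r = n·A_1 gives x + 4z = -25.
Solving the 3×3 linear system x + 4z = -25, -3x + 2z = -9, x + 3y - 2z = 29 (e.g. by elimination or Cramer's rule, determinant = -42) gives (-1, 6, -6).

(-1, 6, -6)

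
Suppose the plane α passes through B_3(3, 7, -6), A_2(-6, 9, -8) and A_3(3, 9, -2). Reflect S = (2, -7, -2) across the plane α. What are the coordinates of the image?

B_3A_2 = (-9, 2, -2), B_3A_3 = (0, 2, 4); a normal to α is B_3A_2 × B_3A_3 = (12, 36, -18).
Using B_3: α has equation 12x + 36y - 18z = 396.
λ = (n·S − d)/|n|² = (-192 − 396)/1764 = -1/3.
Reflection = S − 2λn = (2, -7, -2) − (-2/3)·(12, 36, -18) = (10, 17, -14).

(10, 17, -14)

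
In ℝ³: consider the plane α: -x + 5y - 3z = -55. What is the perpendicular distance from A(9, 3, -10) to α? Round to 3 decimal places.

n·A − d = (-1)·(9) + (5)·(3) + (-3)·(-10) − (-55) = 91; |n| = √35.
Distance = |91| / √35 = 91/√35 ≈ 15.382.

15.382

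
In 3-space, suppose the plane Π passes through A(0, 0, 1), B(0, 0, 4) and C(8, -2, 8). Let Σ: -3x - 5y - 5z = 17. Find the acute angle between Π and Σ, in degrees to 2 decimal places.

AB = (0, 0, 3), AC = (8, -2, 7); a normal to Π is AB × AC = (6, 24, 0).
Using A: Π has equation 6x + 24y = 0.
cos θ = |n₁·n₂| / (|n₁||n₂|) = |-138| / (√612 · √59).
θ = arccos(0.72624) ≈ 43.43°.

43.43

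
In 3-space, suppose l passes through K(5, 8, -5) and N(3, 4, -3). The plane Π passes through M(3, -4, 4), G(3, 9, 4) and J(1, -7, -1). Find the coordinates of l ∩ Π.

(1, 0, -1)

A direction vector for l is N − K = (-2, -4, 2).
MG = (0, 13, 0), MJ = (-2, -3, -5); a normal to Π is MG × MJ = (-65, 0, 26).
Using M: Π has equation -65x + 26z = -91.
Substitute r = (5, 8, -5) + t(-2, -4, 2) into the plane: -455 + 182t = -91, so t = 2.
Intersection: (5, 8, -5) + 2·(-2, -4, 2) = (1, 0, -1).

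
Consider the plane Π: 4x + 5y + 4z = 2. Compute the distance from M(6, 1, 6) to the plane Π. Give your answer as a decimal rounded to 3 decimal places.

n·M − d = (4)·(6) + (5)·(1) + (4)·(6) − 2 = 51; |n| = √57.
Distance = |51| / √57 = 51/√57 ≈ 6.755.

6.755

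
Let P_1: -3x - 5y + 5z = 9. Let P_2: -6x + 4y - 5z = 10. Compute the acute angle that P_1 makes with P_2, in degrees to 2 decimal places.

cos θ = |n₁·n₂| / (|n₁||n₂|) = |-27| / (√59 · √77).
θ = arccos(0.40058) ≈ 66.39°.

66.39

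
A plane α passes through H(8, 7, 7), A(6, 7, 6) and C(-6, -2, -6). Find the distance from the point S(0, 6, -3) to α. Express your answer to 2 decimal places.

4.10

HA = (-2, 0, -1), HC = (-14, -9, -13); a normal to α is HA × HC = (-9, -12, 18).
Using H: α has equation -9x - 12y + 18z = -30.
n·S − d = (-9)·(0) + (-12)·(6) + (18)·(-3) − (-30) = -96; |n| = √549.
Distance = |-96| / √549 = 96/√549 ≈ 4.10.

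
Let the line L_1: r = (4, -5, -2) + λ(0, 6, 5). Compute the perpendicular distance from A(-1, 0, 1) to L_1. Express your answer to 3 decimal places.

Taking (4, -5, -2) on L_1 with direction v = (0, 6, 5): w = A − (4, -5, -2) = (-5, 5, 3), and w × v = (7, 25, -30).
Distance = |w × v| / |v| = √1574 / √61 ≈ 5.080.

5.080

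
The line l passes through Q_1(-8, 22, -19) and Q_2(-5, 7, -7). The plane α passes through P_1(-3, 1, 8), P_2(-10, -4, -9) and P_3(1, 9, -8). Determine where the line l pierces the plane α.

(-4, 2, -3)

A direction vector for l is Q_2 − Q_1 = (3, -15, 12).
P_1P_2 = (-7, -5, -17), P_1P_3 = (4, 8, -16); a normal to α is P_1P_2 × P_1P_3 = (216, -180, -36).
Using P_1: α has equation 216x - 180y - 36z = -1116.
Substitute r = (-8, 22, -19) + t(3, -15, 12) into the plane: -5004 + 2916t = -1116, so t = 4/3.
Intersection: (-8, 22, -19) + (4/3)·(3, -15, 12) = (-4, 2, -3).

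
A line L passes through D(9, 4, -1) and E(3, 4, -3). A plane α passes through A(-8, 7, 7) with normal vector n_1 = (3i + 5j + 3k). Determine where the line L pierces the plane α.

A direction vector for L is E − D = (-6, 0, -2).
α: n_1·r = n_1·A gives 3x + 5y + 3z = 32.
Substitute r = (9, 4, -1) + t(-6, 0, -2) into the plane: 44 + (-24)t = 32, so t = 1/2.
Intersection: (9, 4, -1) + (1/2)·(-6, 0, -2) = (6, 4, -2).

(6, 4, -2)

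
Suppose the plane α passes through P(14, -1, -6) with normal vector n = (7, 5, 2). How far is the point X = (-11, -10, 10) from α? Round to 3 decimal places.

21.287

α: n·r = n·P gives 7x + 5y + 2z = 81.
n·X − d = (7)·(-11) + (5)·(-10) + (2)·(10) − 81 = -188; |n| = √78.
Distance = |-188| / √78 = 188/√78 ≈ 21.287.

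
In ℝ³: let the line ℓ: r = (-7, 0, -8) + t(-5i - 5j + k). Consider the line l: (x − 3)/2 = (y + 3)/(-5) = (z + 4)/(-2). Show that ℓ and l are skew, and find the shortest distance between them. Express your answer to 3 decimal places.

8.070

l has direction (2, -5, -2) through (3, -3, -4).
Common perpendicular direction n = (-5, -5, 1) × (2, -5, -2) = (15, -8, 35).
With w = (3, -3, -4) − (-7, 0, -8) = (10, -3, 4), w · n = 314.
Since n ≠ 0 the lines are not parallel, and w · n = 314 ≠ 0 so they do not intersect; hence they are skew.
Distance = |w · n| / |n| = |314| / √1514 ≈ 8.070.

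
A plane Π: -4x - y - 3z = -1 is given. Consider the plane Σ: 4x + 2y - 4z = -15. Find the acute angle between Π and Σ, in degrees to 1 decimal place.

cos θ = |n₁·n₂| / (|n₁||n₂|) = |-6| / (√26 · √36).
θ = arccos(0.19612) ≈ 78.7°.

78.7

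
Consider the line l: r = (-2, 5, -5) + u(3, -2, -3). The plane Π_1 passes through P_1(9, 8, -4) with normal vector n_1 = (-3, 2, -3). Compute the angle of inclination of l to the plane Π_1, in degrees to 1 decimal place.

Π_1: n_1·r = n_1·P_1 gives -3x + 2y - 3z = 1.
sin θ = |n·v| / (|n||v|) = |-4| / (√22 · √22) = 0.18182.
θ ≈ 10.5°.

10.5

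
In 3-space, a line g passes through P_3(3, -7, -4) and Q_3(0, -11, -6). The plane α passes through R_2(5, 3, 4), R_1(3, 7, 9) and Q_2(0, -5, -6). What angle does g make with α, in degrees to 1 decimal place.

A direction vector for g is Q_3 − P_3 = (-3, -4, -2).
R_2R_1 = (-2, 4, 5), R_2Q_2 = (-5, -8, -10); a normal to α is R_2R_1 × R_2Q_2 = (0, -45, 36).
Using R_2: α has equation -45y + 36z = 9.
sin θ = |n·v| / (|n||v|) = |108| / (√3321 · √29) = 0.34801.
θ ≈ 20.4°.

20.4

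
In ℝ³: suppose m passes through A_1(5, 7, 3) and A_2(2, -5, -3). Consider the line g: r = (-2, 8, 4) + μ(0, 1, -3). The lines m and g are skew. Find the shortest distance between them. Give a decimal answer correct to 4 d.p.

7.1067

A direction vector for m is A_2 − A_1 = (-3, -12, -6).
Common perpendicular direction n = (-3, -12, -6) × (0, 1, -3) = (42, -9, -3).
With w = (-2, 8, 4) − (5, 7, 3) = (-7, 1, 1), w · n = -306.
Distance = |w · n| / |n| = |-306| / √1854 ≈ 7.1067.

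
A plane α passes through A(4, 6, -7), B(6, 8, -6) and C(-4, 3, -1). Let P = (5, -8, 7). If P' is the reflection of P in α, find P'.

(-13, 16, -5)

AB = (2, 2, 1), AC = (-8, -3, 6); a normal to α is AB × AC = (15, -20, 10).
Using A: α has equation 15x - 20y + 10z = -130.
λ = (n·P − d)/|n|² = (305 − (-130))/725 = 3/5.
Reflection = P − 2λn = (5, -8, 7) − (6/5)·(15, -20, 10) = (-13, 16, -5).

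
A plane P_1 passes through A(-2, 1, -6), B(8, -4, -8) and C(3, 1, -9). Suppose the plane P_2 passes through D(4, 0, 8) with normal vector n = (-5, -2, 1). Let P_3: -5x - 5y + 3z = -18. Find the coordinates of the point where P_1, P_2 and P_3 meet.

AB = (10, -5, -2), AC = (5, 0, -3); a normal to P_1 is AB × AC = (15, 20, 25).
Using A: P_1 has equation 15x + 20y + 25z = -160.
P_2: n·r = n·D gives -5x - 2y + z = -12.
Solving the 3×3 linear system 15x + 20y + 25z = -160, -5x - 2y + z = -12, -5x - 5y + 3z = -18 (e.g. by elimination or Cramer's rule, determinant = 560) gives (2, -2, -6).

(2, -2, -6)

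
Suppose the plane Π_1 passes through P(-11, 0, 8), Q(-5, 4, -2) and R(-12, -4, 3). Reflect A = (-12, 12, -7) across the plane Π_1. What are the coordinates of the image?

PQ = (6, 4, -10), PR = (-1, -4, -5); a normal to Π_1 is PQ × PR = (-60, 40, -20).
Using P: Π_1 has equation -60x + 40y - 20z = 500.
λ = (n·A − d)/|n|² = (1340 − 500)/5600 = 3/20.
Reflection = A − 2λn = (-12, 12, -7) − (3/10)·(-60, 40, -20) = (6, 0, -1).

(6, 0, -1)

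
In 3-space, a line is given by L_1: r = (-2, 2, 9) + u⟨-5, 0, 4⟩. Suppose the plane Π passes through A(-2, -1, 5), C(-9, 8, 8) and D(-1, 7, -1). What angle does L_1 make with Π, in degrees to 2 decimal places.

10.76

AC = (-7, 9, 3), AD = (1, 8, -6); a normal to Π is AC × AD = (-78, -39, -65).
Using A: Π has equation -78x - 39y - 65z = -130.
sin θ = |n·v| / (|n||v|) = |130| / (√11830 · √41) = 0.18666.
θ ≈ 10.76°.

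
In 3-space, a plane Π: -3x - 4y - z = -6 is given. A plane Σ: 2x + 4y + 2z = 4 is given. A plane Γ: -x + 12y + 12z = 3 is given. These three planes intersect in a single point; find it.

Solving the 3×3 linear system -3x - 4y - z = -6, 2x + 4y + 2z = 4, -x + 12y + 12z = 3 (e.g. by elimination or Cramer's rule, determinant = 4) gives (-3, 5, -5).

(-3, 5, -5)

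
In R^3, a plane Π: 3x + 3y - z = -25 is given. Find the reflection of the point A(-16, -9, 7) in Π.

(2, 9, 1)

λ = (n·A − d)/|n|² = (-82 − (-25))/19 = -3.
Reflection = A − 2λn = (-16, -9, 7) − (-6)·(3, 3, -1) = (2, 9, 1).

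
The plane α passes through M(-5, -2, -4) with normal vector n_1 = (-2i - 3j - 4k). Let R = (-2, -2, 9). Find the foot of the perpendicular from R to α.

α: n_1·r = n_1·M gives -2x - 3y - 4z = 32.
Foot = R − λn with λ = (n·R − d)/|n|² = (-26 − 32)/29 = -2.
Foot = (-2, -2, 9) − (-2)·(-2, -3, -4) = (-6, -8, 1).

(-6, -8, 1)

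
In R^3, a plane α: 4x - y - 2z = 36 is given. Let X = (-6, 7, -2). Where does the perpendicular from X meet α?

Foot = X − λn with λ = (n·X − d)/|n|² = (-27 − 36)/21 = -3.
Foot = (-6, 7, -2) − (-3)·(4, -1, -2) = (6, 4, -8).

(6, 4, -8)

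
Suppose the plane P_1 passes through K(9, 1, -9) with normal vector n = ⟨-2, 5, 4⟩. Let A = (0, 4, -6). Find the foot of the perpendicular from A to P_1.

P_1: n·r = n·K gives -2x + 5y + 4z = -49.
Foot = A − λn with λ = (n·A − d)/|n|² = (-4 − (-49))/45 = 1.
Foot = (0, 4, -6) − 1·(-2, 5, 4) = (2, -1, -10).

(2, -1, -10)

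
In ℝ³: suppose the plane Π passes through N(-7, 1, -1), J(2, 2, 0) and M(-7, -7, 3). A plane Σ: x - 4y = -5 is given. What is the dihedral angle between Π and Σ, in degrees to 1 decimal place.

NJ = (9, 1, 1), NM = (0, -8, 4); a normal to Π is NJ × NM = (12, -36, -72).
Using N: Π has equation 12x - 36y - 72z = -48.
cos θ = |n₁·n₂| / (|n₁||n₂|) = |156| / (√6624 · √17).
θ = arccos(0.46488) ≈ 62.3°.

62.3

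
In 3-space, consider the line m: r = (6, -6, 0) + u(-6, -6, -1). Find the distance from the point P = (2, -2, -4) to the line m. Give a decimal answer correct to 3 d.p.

Taking (6, -6, 0) on m with direction v = (-6, -6, -1): w = P − (6, -6, 0) = (-4, 4, -4), and w × v = (-28, 20, 48).
Distance = |w × v| / |v| = √3488 / √73 ≈ 6.912.

6.912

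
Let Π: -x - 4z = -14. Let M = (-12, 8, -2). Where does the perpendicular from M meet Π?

(-10, 8, 6)

Foot = M − λn with λ = (n·M − d)/|n|² = (20 − (-14))/17 = 2.
Foot = (-12, 8, -2) − 2·(-1, 0, -4) = (-10, 8, 6).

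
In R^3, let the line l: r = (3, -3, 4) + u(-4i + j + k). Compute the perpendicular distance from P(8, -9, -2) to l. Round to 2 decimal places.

6.33

Taking (3, -3, 4) on l with direction v = (-4, 1, 1): w = P − (3, -3, 4) = (5, -6, -6), and w × v = (0, 19, -19).
Distance = |w × v| / |v| = √722 / √18 ≈ 6.33.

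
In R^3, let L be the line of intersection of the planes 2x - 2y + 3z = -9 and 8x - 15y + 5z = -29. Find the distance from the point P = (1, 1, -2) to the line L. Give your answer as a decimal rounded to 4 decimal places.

Direction of L: (2, -2, 3) × (8, -15, 5) = (35, 14, -14).
A point on L: solving the two plane equations with x = -3 gives (-3, 0, -1).
Taking (-3, 0, -1) on L with direction v = (35, 14, -14): w = P − (-3, 0, -1) = (4, 1, -1), and w × v = (0, 21, 21).
Distance = |w × v| / |v| = √882 / √1617 ≈ 0.7385.

0.7385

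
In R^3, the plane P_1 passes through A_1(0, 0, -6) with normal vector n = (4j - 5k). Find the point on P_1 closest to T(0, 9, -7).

P_1: n·r = n·A_1 gives 4y - 5z = 30.
Foot = T − λn with λ = (n·T − d)/|n|² = (71 − 30)/41 = 1.
Foot = (0, 9, -7) − 1·(0, 4, -5) = (0, 5, -2).

(0, 5, -2)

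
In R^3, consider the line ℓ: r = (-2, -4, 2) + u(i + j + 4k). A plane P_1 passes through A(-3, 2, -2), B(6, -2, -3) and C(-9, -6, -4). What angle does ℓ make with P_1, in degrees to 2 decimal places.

59.04

AB = (9, -4, -1), AC = (-6, -8, -2); a normal to P_1 is AB × AC = (0, 24, -96).
Using A: P_1 has equation 24y - 96z = 240.
sin θ = |n·v| / (|n||v|) = |-360| / (√9792 · √18) = 0.85749.
θ ≈ 59.04°.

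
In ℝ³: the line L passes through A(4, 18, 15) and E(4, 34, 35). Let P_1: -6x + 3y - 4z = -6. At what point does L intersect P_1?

A direction vector for L is E − A = (0, 16, 20).
Substitute r = (4, 18, 15) + t(0, 16, 20) into the plane: -30 + (-32)t = -6, so t = -3/4.
Intersection: (4, 18, 15) + (-3/4)·(0, 16, 20) = (4, 6, 0).

(4, 6, 0)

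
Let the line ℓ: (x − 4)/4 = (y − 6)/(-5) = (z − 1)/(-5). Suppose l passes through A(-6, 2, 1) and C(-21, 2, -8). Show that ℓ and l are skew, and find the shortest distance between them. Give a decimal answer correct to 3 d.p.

ℓ has direction (4, -5, -5) through (4, 6, 1).
A direction vector for l is C − A = (-15, 0, -9).
Common perpendicular direction n = (4, -5, -5) × (-15, 0, -9) = (45, 111, -75).
With w = (-6, 2, 1) − (4, 6, 1) = (-10, -4, 0), w · n = -894.
Since n ≠ 0 the lines are not parallel, and w · n = -894 ≠ 0 so they do not intersect; hence they are skew.
Distance = |w · n| / |n| = |-894| / √19971 ≈ 6.326.

6.326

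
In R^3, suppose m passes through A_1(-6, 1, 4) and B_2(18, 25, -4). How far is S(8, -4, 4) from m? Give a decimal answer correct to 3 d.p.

A direction vector for m is B_2 − A_1 = (24, 24, -8).
Taking (-6, 1, 4) on m with direction v = (24, 24, -8): w = S − (-6, 1, 4) = (14, -5, 0), and w × v = (40, 112, 456).
Distance = |w × v| / |v| = √222080 / √1216 ≈ 13.514.

13.514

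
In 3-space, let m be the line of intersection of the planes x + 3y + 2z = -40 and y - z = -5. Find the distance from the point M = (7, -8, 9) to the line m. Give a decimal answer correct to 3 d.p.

Direction of m: (1, 3, 2) × (0, 1, -1) = (-5, 1, 1).
A point on m: solving the two plane equations with x = 0 gives (0, -10, -5).
Taking (0, -10, -5) on m with direction v = (-5, 1, 1): w = M − (0, -10, -5) = (7, 2, 14), and w × v = (-12, -77, 17).
Distance = |w × v| / |v| = √6362 / √27 ≈ 15.350.

15.350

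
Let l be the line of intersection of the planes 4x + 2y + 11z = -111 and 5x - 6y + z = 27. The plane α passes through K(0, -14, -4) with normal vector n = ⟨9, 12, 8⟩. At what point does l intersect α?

Direction of l: (4, 2, 11) × (5, -6, 1) = (68, 51, -34).
A point on l: solving the two plane equations with x = -12 gives (-12, -15, -3).
α: n·r = n·K gives 9x + 12y + 8z = -200.
Substitute r = (-12, -15, -3) + t(68, 51, -34) into the plane: -312 + 952t = -200, so t = 2/17.
Intersection: (-12, -15, -3) + (2/17)·(68, 51, -34) = (-4, -9, -7).

(-4, -9, -7)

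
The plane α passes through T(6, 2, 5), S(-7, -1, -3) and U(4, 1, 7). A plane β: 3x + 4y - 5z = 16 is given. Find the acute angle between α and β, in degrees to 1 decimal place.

TS = (-13, -3, -8), TU = (-2, -1, 2); a normal to α is TS × TU = (-14, 42, 7).
Using T: α has equation -14x + 42y + 7z = 35.
cos θ = |n₁·n₂| / (|n₁||n₂|) = |91| / (√2009 · √50).
θ = arccos(0.28712) ≈ 73.3°.

73.3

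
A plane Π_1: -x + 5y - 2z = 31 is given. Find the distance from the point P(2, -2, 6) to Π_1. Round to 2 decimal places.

n·P − d = (-1)·(2) + (5)·(-2) + (-2)·(6) − 31 = -55; |n| = √30.
Distance = |-55| / √30 = 55/√30 ≈ 10.04.

10.04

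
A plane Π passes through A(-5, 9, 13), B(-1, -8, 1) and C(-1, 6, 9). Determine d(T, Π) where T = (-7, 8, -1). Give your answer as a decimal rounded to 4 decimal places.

AB = (4, -17, -12), AC = (4, -3, -4); a normal to Π is AB × AC = (32, -32, 56).
Using A: Π has equation 32x - 32y + 56z = 280.
n·T − d = (32)·(-7) + (-32)·(8) + (56)·(-1) − 280 = -816; |n| = √5184.
Distance = |-816| / √5184 = 816/√5184 ≈ 11.3333.

11.3333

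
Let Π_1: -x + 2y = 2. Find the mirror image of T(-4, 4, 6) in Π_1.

(0, -4, 6)

λ = (n·T − d)/|n|² = (12 − 2)/5 = 2.
Reflection = T − 2λn = (-4, 4, 6) − 4·(-1, 2, 0) = (0, -4, 6).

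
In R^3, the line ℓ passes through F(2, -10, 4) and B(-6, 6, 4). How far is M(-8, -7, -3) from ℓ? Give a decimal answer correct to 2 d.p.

A direction vector for ℓ is B − F = (-8, 16, 0).
Taking (2, -10, 4) on ℓ with direction v = (-8, 16, 0): w = M − (2, -10, 4) = (-10, 3, -7), and w × v = (112, 56, -136).
Distance = |w × v| / |v| = √34176 / √320 ≈ 10.33.

10.33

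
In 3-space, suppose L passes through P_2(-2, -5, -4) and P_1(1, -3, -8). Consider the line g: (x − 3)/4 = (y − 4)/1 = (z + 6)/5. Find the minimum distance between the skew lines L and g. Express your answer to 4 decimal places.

5.7882

A direction vector for L is P_1 − P_2 = (3, 2, -4).
g has direction (4, 1, 5) through (3, 4, -6).
Common perpendicular direction n = (3, 2, -4) × (4, 1, 5) = (14, -31, -5).
With w = (3, 4, -6) − (-2, -5, -4) = (5, 9, -2), w · n = -199.
Distance = |w · n| / |n| = |-199| / √1182 ≈ 5.7882.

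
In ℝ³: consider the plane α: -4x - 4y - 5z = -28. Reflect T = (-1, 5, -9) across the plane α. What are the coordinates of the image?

(7, 13, 1)

λ = (n·T − d)/|n|² = (29 − (-28))/57 = 1.
Reflection = T − 2λn = (-1, 5, -9) − 2·(-4, -4, -5) = (7, 13, 1).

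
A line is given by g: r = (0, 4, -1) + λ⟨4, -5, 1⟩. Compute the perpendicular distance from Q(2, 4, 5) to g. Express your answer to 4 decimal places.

5.9442

Taking (0, 4, -1) on g with direction v = (4, -5, 1): w = Q − (0, 4, -1) = (2, 0, 6), and w × v = (30, 22, -10).
Distance = |w × v| / |v| = √1484 / √42 ≈ 5.9442.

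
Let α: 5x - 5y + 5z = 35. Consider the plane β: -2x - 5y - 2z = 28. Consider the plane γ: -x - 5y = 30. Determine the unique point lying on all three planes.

(0, -6, 1)

Solving the 3×3 linear system 5x - 5y + 5z = 35, -2x - 5y - 2z = 28, -x - 5y = 30 (e.g. by elimination or Cramer's rule, determinant = -35) gives (0, -6, 1).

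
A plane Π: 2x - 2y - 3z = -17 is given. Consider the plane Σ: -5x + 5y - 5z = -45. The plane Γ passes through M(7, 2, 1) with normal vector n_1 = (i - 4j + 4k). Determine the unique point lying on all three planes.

(11, 9, 7)

Γ: n_1·r = n_1·M gives x - 4y + 4z = 3.
Solving the 3×3 linear system 2x - 2y - 3z = -17, -5x + 5y - 5z = -45, x - 4y + 4z = 3 (e.g. by elimination or Cramer's rule, determinant = -75) gives (11, 9, 7).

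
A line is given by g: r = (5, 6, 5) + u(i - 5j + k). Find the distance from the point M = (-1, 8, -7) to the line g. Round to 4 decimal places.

12.4484

Taking (5, 6, 5) on g with direction v = (1, -5, 1): w = M − (5, 6, 5) = (-6, 2, -12), and w × v = (-58, -6, 28).
Distance = |w × v| / |v| = √4184 / √27 ≈ 12.4484.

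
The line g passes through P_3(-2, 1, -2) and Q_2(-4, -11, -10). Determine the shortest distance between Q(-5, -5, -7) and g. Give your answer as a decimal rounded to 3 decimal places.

2.079

A direction vector for g is Q_2 − P_3 = (-2, -12, -8).
Taking (-2, 1, -2) on g with direction v = (-2, -12, -8): w = Q − (-2, 1, -2) = (-3, -6, -5), and w × v = (-12, -14, 24).
Distance = |w × v| / |v| = √916 / √212 ≈ 2.079.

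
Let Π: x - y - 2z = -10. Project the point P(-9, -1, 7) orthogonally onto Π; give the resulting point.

Foot = P − λn with λ = (n·P − d)/|n|² = (-22 − (-10))/6 = -2.
Foot = (-9, -1, 7) − (-2)·(1, -1, -2) = (-7, -3, 3).

(-7, -3, 3)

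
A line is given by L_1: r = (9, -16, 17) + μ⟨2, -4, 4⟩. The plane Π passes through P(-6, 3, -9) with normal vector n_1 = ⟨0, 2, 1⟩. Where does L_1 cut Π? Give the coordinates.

(3, -4, 5)

Π: n_1·r = n_1·P gives 2y + z = -3.
Substitute r = (9, -16, 17) + t(2, -4, 4) into the plane: -15 + (-4)t = -3, so t = -3.
Intersection: (9, -16, 17) + (-3)·(2, -4, 4) = (3, -4, 5).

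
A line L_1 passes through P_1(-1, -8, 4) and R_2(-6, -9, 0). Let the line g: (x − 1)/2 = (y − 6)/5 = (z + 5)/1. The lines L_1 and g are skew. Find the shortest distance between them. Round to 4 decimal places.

A direction vector for L_1 is R_2 − P_1 = (-5, -1, -4).
g has direction (2, 5, 1) through (1, 6, -5).
Common perpendicular direction n = (-5, -1, -4) × (2, 5, 1) = (19, -3, -23).
With w = (1, 6, -5) − (-1, -8, 4) = (2, 14, -9), w · n = 203.
Distance = |w · n| / |n| = |203| / √899 ≈ 6.7704.

6.7704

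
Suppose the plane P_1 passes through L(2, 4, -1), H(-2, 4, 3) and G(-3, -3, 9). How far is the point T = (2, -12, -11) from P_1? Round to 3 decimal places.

13.525

LH = (-4, 0, 4), LG = (-5, -7, 10); a normal to P_1 is LH × LG = (28, 20, 28).
Using L: P_1 has equation 28x + 20y + 28z = 108.
n·T − d = (28)·(2) + (20)·(-12) + (28)·(-11) − 108 = -600; |n| = √1968.
Distance = |-600| / √1968 = 600/√1968 ≈ 13.525.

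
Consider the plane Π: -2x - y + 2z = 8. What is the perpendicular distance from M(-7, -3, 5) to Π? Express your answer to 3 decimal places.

6.333

n·M − d = (-2)·(-7) + (-1)·(-3) + (2)·(5) − 8 = 19; |n| = √9.
Distance = |19| / √9 = 19/√9 ≈ 6.333.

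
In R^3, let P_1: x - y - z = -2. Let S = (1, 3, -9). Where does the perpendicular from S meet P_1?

Foot = S − λn with λ = (n·S − d)/|n|² = (7 − (-2))/3 = 3.
Foot = (1, 3, -9) − 3·(1, -1, -1) = (-2, 6, -6).

(-2, 6, -6)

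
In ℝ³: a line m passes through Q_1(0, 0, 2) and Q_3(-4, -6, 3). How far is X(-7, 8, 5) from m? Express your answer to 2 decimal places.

A direction vector for m is Q_3 − Q_1 = (-4, -6, 1).
Taking (0, 0, 2) on m with direction v = (-4, -6, 1): w = X − (0, 0, 2) = (-7, 8, 3), and w × v = (26, -5, 74).
Distance = |w × v| / |v| = √6177 / √53 ≈ 10.80.

10.80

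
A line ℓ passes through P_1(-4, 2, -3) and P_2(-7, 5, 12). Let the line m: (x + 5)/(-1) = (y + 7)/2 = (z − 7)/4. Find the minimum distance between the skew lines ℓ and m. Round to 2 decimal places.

0.81

A direction vector for ℓ is P_2 − P_1 = (-3, 3, 15).
m has direction (-1, 2, 4) through (-5, -7, 7).
Common perpendicular direction n = (-3, 3, 15) × (-1, 2, 4) = (-18, -3, -3).
With w = (-5, -7, 7) − (-4, 2, -3) = (-1, -9, 10), w · n = 15.
Distance = |w · n| / |n| = |15| / √342 ≈ 0.81.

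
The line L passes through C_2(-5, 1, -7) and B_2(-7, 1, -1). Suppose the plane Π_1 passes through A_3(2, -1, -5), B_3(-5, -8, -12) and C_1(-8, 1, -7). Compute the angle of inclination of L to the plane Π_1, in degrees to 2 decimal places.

A direction vector for L is B_2 − C_2 = (-2, 0, 6).
A_3B_3 = (-7, -7, -7), A_3C_1 = (-10, 2, -2); a normal to Π_1 is A_3B_3 × A_3C_1 = (28, 56, -84).
Using A_3: Π_1 has equation 28x + 56y - 84z = 420.
sin θ = |n·v| / (|n||v|) = |-560| / (√10976 · √40) = 0.84515.
θ ≈ 57.69°.

57.69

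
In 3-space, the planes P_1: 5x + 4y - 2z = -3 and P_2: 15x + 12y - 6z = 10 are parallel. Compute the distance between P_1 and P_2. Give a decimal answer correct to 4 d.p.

Rescale P_2 by 1/3: 5x + 4y - 2z = 10/3. Then distance = |-3 − (10/3)| / √45 ≈ 0.9441.

0.9441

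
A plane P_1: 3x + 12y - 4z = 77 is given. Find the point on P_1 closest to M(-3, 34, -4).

(-9, 10, 4)

Foot = M − λn with λ = (n·M − d)/|n|² = (415 − 77)/169 = 2.
Foot = (-3, 34, -4) − 2·(3, 12, -4) = (-9, 10, 4).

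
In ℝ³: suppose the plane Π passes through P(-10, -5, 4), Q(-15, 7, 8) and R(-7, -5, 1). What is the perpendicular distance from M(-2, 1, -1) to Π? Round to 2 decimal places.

PQ = (-5, 12, 4), PR = (3, 0, -3); a normal to Π is PQ × PR = (-36, -3, -36).
Using P: Π has equation -36x - 3y - 36z = 231.
n·M − d = (-36)·(-2) + (-3)·(1) + (-36)·(-1) − 231 = -126; |n| = √2601.
Distance = |-126| / √2601 = 126/√2601 ≈ 2.47.

2.47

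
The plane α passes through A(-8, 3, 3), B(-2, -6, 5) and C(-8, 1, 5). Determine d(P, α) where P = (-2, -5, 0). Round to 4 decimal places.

AB = (6, -9, 2), AC = (0, -2, 2); a normal to α is AB × AC = (-14, -12, -12).
Using A: α has equation -14x - 12y - 12z = 40.
n·P − d = (-14)·(-2) + (-12)·(-5) + (-12)·(0) − 40 = 48; |n| = √484.
Distance = |48| / √484 = 48/√484 ≈ 2.1818.

2.1818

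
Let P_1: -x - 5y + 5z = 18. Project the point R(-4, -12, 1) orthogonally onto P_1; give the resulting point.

Foot = R − λn with λ = (n·R − d)/|n|² = (69 − 18)/51 = 1.
Foot = (-4, -12, 1) − 1·(-1, -5, 5) = (-3, -7, -4).

(-3, -7, -4)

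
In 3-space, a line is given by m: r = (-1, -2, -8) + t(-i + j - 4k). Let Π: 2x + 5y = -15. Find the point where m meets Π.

(0, -3, -4)

Substitute r = (-1, -2, -8) + t(-1, 1, -4) into the plane: -12 + 3t = -15, so t = -1.
Intersection: (-1, -2, -8) + (-1)·(-1, 1, -4) = (0, -3, -4).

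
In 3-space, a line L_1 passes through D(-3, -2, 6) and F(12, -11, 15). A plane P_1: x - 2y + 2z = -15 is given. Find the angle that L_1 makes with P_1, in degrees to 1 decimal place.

A direction vector for L_1 is F − D = (15, -9, 9).
sin θ = |n·v| / (|n||v|) = |51| / (√9 · √387) = 0.86416.
θ ≈ 59.8°.

59.8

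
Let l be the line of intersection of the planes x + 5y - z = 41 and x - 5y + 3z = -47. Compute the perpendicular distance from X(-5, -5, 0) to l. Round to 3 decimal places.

13.737

Direction of l: (1, 5, -1) × (1, -5, 3) = (10, -4, -10).
A point on l: solving the two plane equations with x = -1 gives (-1, 8, -2).
Taking (-1, 8, -2) on l with direction v = (10, -4, -10): w = X − (-1, 8, -2) = (-4, -13, 2), and w × v = (138, -20, 146).
Distance = |w × v| / |v| = √40760 / √216 ≈ 13.737.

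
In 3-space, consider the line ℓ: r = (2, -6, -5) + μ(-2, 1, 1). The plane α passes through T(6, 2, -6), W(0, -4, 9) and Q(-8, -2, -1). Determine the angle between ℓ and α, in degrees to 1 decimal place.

39.6

TW = (-6, -6, 15), TQ = (-14, -4, 5); a normal to α is TW × TQ = (30, -180, -60).
Using T: α has equation 30x - 180y - 60z = 180.
sin θ = |n·v| / (|n||v|) = |-300| / (√36900 · √6) = 0.63758.
θ ≈ 39.6°.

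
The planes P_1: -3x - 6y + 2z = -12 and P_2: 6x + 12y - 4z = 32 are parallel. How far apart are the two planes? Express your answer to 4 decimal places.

Rescale P_2 by 1/(-2): -3x - 6y + 2z = -16. Then distance = |-12 − (-16)| / √49 ≈ 0.5714.

0.5714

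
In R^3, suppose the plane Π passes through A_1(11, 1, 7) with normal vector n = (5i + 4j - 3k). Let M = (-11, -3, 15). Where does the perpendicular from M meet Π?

(4, 9, 6)

Π: n·r = n·A_1 gives 5x + 4y - 3z = 38.
Foot = M − λn with λ = (n·M − d)/|n|² = (-112 − 38)/50 = -3.
Foot = (-11, -3, 15) − (-3)·(5, 4, -3) = (4, 9, 6).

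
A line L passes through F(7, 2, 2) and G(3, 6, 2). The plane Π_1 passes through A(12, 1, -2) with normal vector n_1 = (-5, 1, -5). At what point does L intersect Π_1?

A direction vector for L is G − F = (-4, 4, 0).
Π_1: n_1·r = n_1·A gives -5x + y - 5z = -49.
Substitute r = (7, 2, 2) + t(-4, 4, 0) into the plane: -43 + 24t = -49, so t = -1/4.
Intersection: (7, 2, 2) + (-1/4)·(-4, 4, 0) = (8, 1, 2).

(8, 1, 2)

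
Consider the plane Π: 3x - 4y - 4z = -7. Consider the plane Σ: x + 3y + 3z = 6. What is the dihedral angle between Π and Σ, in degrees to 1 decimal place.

cos θ = |n₁·n₂| / (|n₁||n₂|) = |-21| / (√41 · √19).
θ = arccos(0.75240) ≈ 41.2°.

41.2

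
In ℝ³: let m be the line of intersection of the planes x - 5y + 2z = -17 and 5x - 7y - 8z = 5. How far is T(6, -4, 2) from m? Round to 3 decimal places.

Direction of m: (1, -5, 2) × (5, -7, -8) = (54, 18, 18).
A point on m: solving the two plane equations with x = -1 gives (-1, 2, -3).
Taking (-1, 2, -3) on m with direction v = (54, 18, 18): w = T − (-1, 2, -3) = (7, -6, 5), and w × v = (-198, 144, 450).
Distance = |w × v| / |v| = √262440 / √3564 ≈ 8.581.

8.581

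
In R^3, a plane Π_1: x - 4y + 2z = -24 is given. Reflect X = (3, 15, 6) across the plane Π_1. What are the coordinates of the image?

λ = (n·X − d)/|n|² = (-45 − (-24))/21 = -1.
Reflection = X − 2λn = (3, 15, 6) − (-2)·(1, -4, 2) = (5, 7, 10).

(5, 7, 10)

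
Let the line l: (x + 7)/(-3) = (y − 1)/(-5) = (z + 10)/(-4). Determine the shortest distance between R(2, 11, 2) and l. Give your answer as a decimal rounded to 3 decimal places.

3.536

l has direction (-3, -5, -4) through (-7, 1, -10).
Taking (-7, 1, -10) on l with direction v = (-3, -5, -4): w = R − (-7, 1, -10) = (9, 10, 12), and w × v = (20, 0, -15).
Distance = |w × v| / |v| = √625 / √50 ≈ 3.536.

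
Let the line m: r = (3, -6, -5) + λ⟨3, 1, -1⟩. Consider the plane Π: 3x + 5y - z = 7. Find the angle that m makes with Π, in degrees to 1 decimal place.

49.9

sin θ = |n·v| / (|n||v|) = |15| / (√35 · √11) = 0.76447.
θ ≈ 49.9°.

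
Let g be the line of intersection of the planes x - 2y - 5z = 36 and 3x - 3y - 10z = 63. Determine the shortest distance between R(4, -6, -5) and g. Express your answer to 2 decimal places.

5.19

Direction of g: (1, -2, -5) × (3, -3, -10) = (5, -5, 3).
A point on g: solving the two plane equations with x = -4 gives (-4, -5, -6).
Taking (-4, -5, -6) on g with direction v = (5, -5, 3): w = R − (-4, -5, -6) = (8, -1, 1), and w × v = (2, -19, -35).
Distance = |w × v| / |v| = √1590 / √59 ≈ 5.19.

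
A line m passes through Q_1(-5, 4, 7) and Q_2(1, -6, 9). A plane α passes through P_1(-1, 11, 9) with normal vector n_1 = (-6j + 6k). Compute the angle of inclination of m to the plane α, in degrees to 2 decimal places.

A direction vector for m is Q_2 − Q_1 = (6, -10, 2).
α: n_1·r = n_1·P_1 gives -6y + 6z = -12.
sin θ = |n·v| / (|n||v|) = |72| / (√72 · √140) = 0.71714.
θ ≈ 45.82°.

45.82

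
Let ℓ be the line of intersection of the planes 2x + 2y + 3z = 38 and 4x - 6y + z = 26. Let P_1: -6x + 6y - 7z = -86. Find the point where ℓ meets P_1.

(6, 1, 8)

Direction of ℓ: (2, 2, 3) × (4, -6, 1) = (20, 10, -20).
A point on ℓ: solving the two plane equations with x = 0 gives (0, -2, 14).
Substitute r = (0, -2, 14) + t(20, 10, -20) into the plane: -110 + 80t = -86, so t = 3/10.
Intersection: (0, -2, 14) + (3/10)·(20, 10, -20) = (6, 1, 8).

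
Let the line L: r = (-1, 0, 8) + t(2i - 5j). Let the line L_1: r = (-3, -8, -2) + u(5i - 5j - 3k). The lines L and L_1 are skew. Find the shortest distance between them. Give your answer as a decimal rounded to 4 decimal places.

10.3423

Common perpendicular direction n = (2, -5, 0) × (5, -5, -3) = (15, 6, 15).
With w = (-3, -8, -2) − (-1, 0, 8) = (-2, -8, -10), w · n = -228.
Distance = |w · n| / |n| = |-228| / √486 ≈ 10.3423.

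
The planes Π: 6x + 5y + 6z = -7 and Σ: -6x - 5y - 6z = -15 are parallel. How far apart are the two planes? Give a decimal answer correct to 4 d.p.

Rescale Σ by 1/(-1): 6x + 5y + 6z = 15. Then distance = |-7 − 15| / √97 ≈ 2.2338.

2.2338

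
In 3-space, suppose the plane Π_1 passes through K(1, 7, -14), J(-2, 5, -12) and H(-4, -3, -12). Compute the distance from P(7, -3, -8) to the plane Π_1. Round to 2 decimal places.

KJ = (-3, -2, 2), KH = (-5, -10, 2); a normal to Π_1 is KJ × KH = (16, -4, 20).
Using K: Π_1 has equation 16x - 4y + 20z = -292.
n·P − d = (16)·(7) + (-4)·(-3) + (20)·(-8) − (-292) = 256; |n| = √672.
Distance = |256| / √672 = 256/√672 ≈ 9.88.

9.88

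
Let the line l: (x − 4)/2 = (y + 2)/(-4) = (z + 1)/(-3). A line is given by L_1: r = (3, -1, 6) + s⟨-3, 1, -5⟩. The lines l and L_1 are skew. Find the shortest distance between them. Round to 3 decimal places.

l has direction (2, -4, -3) through (4, -2, -1).
Common perpendicular direction n = (2, -4, -3) × (-3, 1, -5) = (23, 19, -10).
With w = (3, -1, 6) − (4, -2, -1) = (-1, 1, 7), w · n = -74.
Distance = |w · n| / |n| = |-74| / √990 ≈ 2.352.

2.352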